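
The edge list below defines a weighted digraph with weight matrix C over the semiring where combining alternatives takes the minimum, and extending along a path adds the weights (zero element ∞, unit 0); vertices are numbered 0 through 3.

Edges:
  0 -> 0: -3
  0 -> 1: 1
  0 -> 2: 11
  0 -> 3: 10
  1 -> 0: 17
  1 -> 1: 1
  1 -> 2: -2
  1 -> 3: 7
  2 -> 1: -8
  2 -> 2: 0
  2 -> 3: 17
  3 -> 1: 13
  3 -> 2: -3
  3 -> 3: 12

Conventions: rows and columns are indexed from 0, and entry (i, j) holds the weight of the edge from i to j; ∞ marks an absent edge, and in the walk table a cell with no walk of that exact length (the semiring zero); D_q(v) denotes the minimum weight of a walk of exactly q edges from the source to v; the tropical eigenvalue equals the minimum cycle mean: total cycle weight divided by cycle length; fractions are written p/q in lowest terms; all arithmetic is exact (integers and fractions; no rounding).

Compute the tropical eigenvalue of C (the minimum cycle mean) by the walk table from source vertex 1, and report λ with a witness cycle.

q=0: [∞, 0, ∞, ∞]
q=1: [17, 1, -2, 7]
q=2: [14, -10, -2, 8]
q=3: [7, -10, -12, -3]
q=4: [4, -20, -12, -3]
Optimal cycle mean attained by: cycle 1->2->1, total (-2) + (-8), length 2.
Answer: λ = -5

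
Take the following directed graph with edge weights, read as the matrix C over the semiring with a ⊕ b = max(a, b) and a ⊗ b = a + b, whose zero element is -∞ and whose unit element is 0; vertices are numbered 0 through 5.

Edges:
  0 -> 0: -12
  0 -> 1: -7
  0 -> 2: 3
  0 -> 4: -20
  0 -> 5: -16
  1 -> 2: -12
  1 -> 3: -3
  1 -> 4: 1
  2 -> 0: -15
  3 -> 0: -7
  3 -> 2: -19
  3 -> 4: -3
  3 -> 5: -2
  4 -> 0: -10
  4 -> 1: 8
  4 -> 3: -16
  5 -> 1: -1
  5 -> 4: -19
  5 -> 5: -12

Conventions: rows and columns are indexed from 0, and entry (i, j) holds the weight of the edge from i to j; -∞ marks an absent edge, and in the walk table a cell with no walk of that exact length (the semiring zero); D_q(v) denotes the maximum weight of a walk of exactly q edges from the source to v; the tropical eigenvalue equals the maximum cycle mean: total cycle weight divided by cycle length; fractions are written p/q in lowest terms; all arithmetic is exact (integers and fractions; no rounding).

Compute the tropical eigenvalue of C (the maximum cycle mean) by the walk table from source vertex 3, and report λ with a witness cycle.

q=0: [-∞, -∞, -∞, 0, -∞, -∞]
q=1: [-7, -∞, -19, -∞, -3, -2]
q=2: [-13, 5, -4, -19, -21, -14]
q=3: [-19, -13, -7, 2, 6, -21]
q=4: [-4, 14, -16, -10, -1, 0]
q=5: [-11, 7, 2, 11, 15, -12]
q=6: [5, 23, -5, 4, 8, 9]
Optimal cycle mean attained by: cycle 1->4->1, total 1 + 8, length 2.
Answer: λ = 9/2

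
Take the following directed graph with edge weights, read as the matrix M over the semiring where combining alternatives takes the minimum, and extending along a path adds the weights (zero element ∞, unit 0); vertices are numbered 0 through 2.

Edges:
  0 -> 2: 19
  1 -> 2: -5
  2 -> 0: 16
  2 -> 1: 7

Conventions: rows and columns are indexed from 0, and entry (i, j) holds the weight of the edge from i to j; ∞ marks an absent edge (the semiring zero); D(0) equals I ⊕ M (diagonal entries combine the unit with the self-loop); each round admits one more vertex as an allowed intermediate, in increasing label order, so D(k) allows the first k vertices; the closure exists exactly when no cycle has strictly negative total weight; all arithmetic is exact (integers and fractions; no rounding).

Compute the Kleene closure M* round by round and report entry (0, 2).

D(0):
  [0, ∞, 19]
  [∞, 0, -5]
  [16, 7, 0]
D(1):
  [0, ∞, 19]
  [∞, 0, -5]
  [16, 7, 0]
D(2):
  [0, ∞, 19]
  [∞, 0, -5]
  [16, 7, 0]
D(3):
  [0, 26, 19]
  [11, 0, -5]
  [16, 7, 0]
Answer: M*[0][2] = 19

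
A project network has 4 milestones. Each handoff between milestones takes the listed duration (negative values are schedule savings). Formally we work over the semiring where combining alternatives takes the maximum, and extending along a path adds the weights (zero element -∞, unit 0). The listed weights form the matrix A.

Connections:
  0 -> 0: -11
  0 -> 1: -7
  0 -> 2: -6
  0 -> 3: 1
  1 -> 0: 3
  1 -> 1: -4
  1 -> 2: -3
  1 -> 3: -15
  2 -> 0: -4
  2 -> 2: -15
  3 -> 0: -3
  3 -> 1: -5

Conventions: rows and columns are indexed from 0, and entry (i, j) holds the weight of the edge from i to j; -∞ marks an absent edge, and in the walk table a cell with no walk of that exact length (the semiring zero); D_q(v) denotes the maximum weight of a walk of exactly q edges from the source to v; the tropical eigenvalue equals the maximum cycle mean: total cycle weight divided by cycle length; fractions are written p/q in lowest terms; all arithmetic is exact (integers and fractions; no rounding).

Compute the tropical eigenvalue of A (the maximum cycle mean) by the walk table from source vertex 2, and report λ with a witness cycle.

q=0: [-∞, -∞, 0, -∞]
q=1: [-4, -∞, -15, -∞]
q=2: [-15, -11, -10, -3]
q=3: [-6, -8, -14, -14]
q=4: [-5, -12, -11, -5]
Optimal cycle mean attained by: cycle 0->3->1->0, total 1 + (-5) + 3, length 3.
Answer: λ = -1/3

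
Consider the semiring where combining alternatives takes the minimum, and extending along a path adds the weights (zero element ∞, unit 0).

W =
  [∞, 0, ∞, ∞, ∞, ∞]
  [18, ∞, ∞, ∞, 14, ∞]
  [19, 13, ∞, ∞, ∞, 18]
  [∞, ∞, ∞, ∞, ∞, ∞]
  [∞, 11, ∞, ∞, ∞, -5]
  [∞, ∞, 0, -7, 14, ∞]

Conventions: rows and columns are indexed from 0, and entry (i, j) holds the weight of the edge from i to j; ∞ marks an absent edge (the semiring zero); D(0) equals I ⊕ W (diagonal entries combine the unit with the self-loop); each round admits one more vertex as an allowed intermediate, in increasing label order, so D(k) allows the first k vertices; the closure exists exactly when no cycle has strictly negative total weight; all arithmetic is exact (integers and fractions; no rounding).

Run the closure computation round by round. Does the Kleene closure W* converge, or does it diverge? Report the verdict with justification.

D(0):
  [0, 0, ∞, ∞, ∞, ∞]
  [18, 0, ∞, ∞, 14, ∞]
  [19, 13, 0, ∞, ∞, 18]
  [∞, ∞, ∞, 0, ∞, ∞]
  [∞, 11, ∞, ∞, 0, -5]
  [∞, ∞, 0, -7, 14, 0]
D(1):
  [0, 0, ∞, ∞, ∞, ∞]
  [18, 0, ∞, ∞, 14, ∞]
  [19, 13, 0, ∞, ∞, 18]
  [∞, ∞, ∞, 0, ∞, ∞]
  [∞, 11, ∞, ∞, 0, -5]
  [∞, ∞, 0, -7, 14, 0]
D(2):
  [0, 0, ∞, ∞, 14, ∞]
  [18, 0, ∞, ∞, 14, ∞]
  [19, 13, 0, ∞, 27, 18]
  [∞, ∞, ∞, 0, ∞, ∞]
  [29, 11, ∞, ∞, 0, -5]
  [∞, ∞, 0, -7, 14, 0]
D(3):
  [0, 0, ∞, ∞, 14, ∞]
  [18, 0, ∞, ∞, 14, ∞]
  [19, 13, 0, ∞, 27, 18]
  [∞, ∞, ∞, 0, ∞, ∞]
  [29, 11, ∞, ∞, 0, -5]
  [19, 13, 0, -7, 14, 0]
D(4):
  [0, 0, ∞, ∞, 14, ∞]
  [18, 0, ∞, ∞, 14, ∞]
  [19, 13, 0, ∞, 27, 18]
  [∞, ∞, ∞, 0, ∞, ∞]
  [29, 11, ∞, ∞, 0, -5]
  [19, 13, 0, -7, 14, 0]
D(5):
  [0, 0, ∞, ∞, 14, 9]
  [18, 0, ∞, ∞, 14, 9]
  [19, 13, 0, ∞, 27, 18]
  [∞, ∞, ∞, 0, ∞, ∞]
  [29, 11, ∞, ∞, 0, -5]
  [19, 13, 0, -7, 14, 0]
D(6):
  [0, 0, 9, 2, 14, 9]
  [18, 0, 9, 2, 14, 9]
  [19, 13, 0, 11, 27, 18]
  [∞, ∞, ∞, 0, ∞, ∞]
  [14, 8, -5, -12, 0, -5]
  [19, 13, 0, -7, 14, 0]
Key observation: every diagonal entry stays at the unit through all rounds, so no improving cycle exists.
Answer: CONVERGES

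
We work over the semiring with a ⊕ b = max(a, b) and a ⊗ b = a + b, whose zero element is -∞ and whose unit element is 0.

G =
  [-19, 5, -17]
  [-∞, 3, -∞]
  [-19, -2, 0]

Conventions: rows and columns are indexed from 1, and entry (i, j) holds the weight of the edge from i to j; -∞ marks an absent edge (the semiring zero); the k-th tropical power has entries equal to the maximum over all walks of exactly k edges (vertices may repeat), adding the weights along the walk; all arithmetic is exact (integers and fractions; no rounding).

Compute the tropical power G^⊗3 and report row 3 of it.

G^⊗2:
  [-36, 8, -17]
  [-∞, 6, -∞]
  [-19, 1, 0]
G^⊗3:
  [-36, 11, -17]
  [-∞, 9, -∞]
  [-19, 4, 0]
Answer: row 3 of G^⊗3 = [-19, 4, 0]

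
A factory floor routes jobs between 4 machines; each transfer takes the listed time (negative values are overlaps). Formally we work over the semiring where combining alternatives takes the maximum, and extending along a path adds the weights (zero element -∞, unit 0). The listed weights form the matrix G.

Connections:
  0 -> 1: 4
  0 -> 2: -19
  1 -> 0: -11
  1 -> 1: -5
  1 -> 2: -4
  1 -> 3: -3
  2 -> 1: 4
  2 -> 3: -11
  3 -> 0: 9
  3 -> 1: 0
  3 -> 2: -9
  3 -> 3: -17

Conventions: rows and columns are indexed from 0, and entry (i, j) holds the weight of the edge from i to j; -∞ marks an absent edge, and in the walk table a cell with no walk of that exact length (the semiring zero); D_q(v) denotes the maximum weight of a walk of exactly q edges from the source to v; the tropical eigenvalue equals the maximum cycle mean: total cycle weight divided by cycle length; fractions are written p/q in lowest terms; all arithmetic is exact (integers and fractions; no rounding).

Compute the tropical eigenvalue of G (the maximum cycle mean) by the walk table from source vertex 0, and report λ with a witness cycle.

q=0: [0, -∞, -∞, -∞]
q=1: [-∞, 4, -19, -∞]
q=2: [-7, -1, 0, 1]
q=3: [10, 4, -5, -4]
q=4: [5, 14, 0, 1]
Optimal cycle mean attained by: cycle 0->1->3->0, total 4 + (-3) + 9, length 3.
Answer: λ = 10/3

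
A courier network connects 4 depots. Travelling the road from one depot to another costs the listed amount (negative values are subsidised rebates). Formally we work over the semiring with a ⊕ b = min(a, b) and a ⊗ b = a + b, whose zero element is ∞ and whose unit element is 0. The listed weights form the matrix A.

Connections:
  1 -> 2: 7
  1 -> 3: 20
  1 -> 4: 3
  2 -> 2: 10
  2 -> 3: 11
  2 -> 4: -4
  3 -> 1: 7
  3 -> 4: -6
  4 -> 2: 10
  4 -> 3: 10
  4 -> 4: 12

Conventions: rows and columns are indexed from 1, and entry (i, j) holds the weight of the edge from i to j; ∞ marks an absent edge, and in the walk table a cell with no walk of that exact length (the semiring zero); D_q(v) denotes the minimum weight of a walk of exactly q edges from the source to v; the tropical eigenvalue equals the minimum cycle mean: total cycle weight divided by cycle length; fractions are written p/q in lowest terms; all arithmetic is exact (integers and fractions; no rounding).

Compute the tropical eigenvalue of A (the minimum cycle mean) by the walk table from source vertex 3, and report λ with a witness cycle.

q=0: [∞, ∞, 0, ∞]
q=1: [7, ∞, ∞, -6]
q=2: [∞, 4, 4, 6]
q=3: [11, 14, 15, -2]
q=4: [22, 8, 8, 9]
Optimal cycle mean attained by: cycle 3->4->3, total (-6) + 10, length 2.
Answer: λ = 2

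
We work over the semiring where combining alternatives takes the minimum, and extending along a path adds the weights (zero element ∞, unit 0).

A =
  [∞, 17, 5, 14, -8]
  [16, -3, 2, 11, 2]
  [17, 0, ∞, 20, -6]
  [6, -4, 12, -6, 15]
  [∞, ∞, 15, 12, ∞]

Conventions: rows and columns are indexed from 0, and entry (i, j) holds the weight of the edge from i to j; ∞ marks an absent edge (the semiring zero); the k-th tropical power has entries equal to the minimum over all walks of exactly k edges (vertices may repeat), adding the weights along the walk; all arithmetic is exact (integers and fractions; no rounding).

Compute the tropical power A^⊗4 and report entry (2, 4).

A^⊗2:
  [20, 5, 7, 4, -1]
  [13, -6, -1, 5, -4]
  [16, -3, 2, 6, 2]
  [0, -10, -2, -12, -2]
  [18, 8, 24, 6, 9]
A^⊗3:
  [10, 0, 7, -2, 1]
  [10, -9, -4, -1, -7]
  [12, -6, -1, 0, -4]
  [-6, -16, -8, -18, -8]
  [12, 2, 10, 0, 10]
A^⊗4:
  [4, -6, 2, -8, 1]
  [5, -12, -7, -7, -10]
  [6, -9, -4, -6, -7]
  [-12, -22, -14, -24, -14]
  [6, -4, 4, -6, 4]
Key observation: the optimum is the walk 2->1->1->2->4, with weight 0 + (-3) + 2 + (-6) = -7.
Optimal value attained by: walk 2->1->1->2->4.
Answer: (A^⊗4)[2][4] = -7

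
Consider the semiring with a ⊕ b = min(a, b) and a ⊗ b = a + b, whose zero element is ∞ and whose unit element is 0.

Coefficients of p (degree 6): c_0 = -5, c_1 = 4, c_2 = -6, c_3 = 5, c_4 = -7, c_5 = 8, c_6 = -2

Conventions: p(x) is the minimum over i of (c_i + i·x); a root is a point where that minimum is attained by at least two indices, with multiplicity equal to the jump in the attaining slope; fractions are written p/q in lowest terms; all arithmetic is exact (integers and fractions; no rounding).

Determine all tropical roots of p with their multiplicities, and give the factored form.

hull edge (i=0, c=-5) to (i=4, c=-7): slope -1/2, span 4
hull edge (i=4, c=-7) to (i=6, c=-2): slope 5/2, span 2
Factored form: p(x) = -2 ⊗ (x ⊕ (-5/2)) ⊗ (x ⊕ (-5/2)) ⊗ (x ⊕ 1/2) ⊗ (x ⊕ 1/2) ⊗ (x ⊕ 1/2) ⊗ (x ⊕ 1/2)
Answer: roots = -5/2 (mult 2), 1/2 (mult 4)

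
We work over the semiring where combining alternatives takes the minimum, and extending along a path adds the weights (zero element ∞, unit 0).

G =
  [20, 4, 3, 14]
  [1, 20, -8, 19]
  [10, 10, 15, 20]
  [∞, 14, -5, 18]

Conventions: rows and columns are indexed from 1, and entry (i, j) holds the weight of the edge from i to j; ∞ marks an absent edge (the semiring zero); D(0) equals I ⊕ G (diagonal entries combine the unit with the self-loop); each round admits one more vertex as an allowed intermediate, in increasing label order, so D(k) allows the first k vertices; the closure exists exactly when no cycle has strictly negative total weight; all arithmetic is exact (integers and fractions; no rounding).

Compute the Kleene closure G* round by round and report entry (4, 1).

D(0):
  [0, 4, 3, 14]
  [1, 0, -8, 19]
  [10, 10, 0, 20]
  [∞, 14, -5, 0]
D(1):
  [0, 4, 3, 14]
  [1, 0, -8, 15]
  [10, 10, 0, 20]
  [∞, 14, -5, 0]
D(2):
  [0, 4, -4, 14]
  [1, 0, -8, 15]
  [10, 10, 0, 20]
  [15, 14, -5, 0]
D(3):
  [0, 4, -4, 14]
  [1, 0, -8, 12]
  [10, 10, 0, 20]
  [5, 5, -5, 0]
D(4):
  [0, 4, -4, 14]
  [1, 0, -8, 12]
  [10, 10, 0, 20]
  [5, 5, -5, 0]
Answer: G*[4][1] = 5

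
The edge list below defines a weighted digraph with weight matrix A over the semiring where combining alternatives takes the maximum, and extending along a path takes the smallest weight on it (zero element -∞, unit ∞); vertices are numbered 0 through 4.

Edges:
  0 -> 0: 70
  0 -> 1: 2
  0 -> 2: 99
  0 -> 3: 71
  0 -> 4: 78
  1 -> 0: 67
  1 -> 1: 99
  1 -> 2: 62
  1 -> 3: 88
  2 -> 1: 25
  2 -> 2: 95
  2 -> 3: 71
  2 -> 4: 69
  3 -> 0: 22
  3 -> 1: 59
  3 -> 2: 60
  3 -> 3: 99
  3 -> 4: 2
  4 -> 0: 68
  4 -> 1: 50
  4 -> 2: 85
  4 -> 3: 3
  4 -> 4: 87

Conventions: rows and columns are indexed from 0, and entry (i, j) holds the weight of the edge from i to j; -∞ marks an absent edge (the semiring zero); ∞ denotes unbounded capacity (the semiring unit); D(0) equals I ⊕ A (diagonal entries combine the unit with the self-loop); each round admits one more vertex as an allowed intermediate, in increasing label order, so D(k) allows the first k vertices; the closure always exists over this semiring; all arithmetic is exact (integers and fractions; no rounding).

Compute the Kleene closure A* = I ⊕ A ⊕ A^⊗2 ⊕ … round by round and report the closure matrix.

D(0):
  [∞, 2, 99, 71, 78]
  [67, ∞, 62, 88, -∞]
  [-∞, 25, ∞, 71, 69]
  [22, 59, 60, ∞, 2]
  [68, 50, 85, 3, ∞]
D(1):
  [∞, 2, 99, 71, 78]
  [67, ∞, 67, 88, 67]
  [-∞, 25, ∞, 71, 69]
  [22, 59, 60, ∞, 22]
  [68, 50, 85, 68, ∞]
D(2):
  [∞, 2, 99, 71, 78]
  [67, ∞, 67, 88, 67]
  [25, 25, ∞, 71, 69]
  [59, 59, 60, ∞, 59]
  [68, 50, 85, 68, ∞]
D(3):
  [∞, 25, 99, 71, 78]
  [67, ∞, 67, 88, 67]
  [25, 25, ∞, 71, 69]
  [59, 59, 60, ∞, 60]
  [68, 50, 85, 71, ∞]
D(4):
  [∞, 59, 99, 71, 78]
  [67, ∞, 67, 88, 67]
  [59, 59, ∞, 71, 69]
  [59, 59, 60, ∞, 60]
  [68, 59, 85, 71, ∞]
D(5):
  [∞, 59, 99, 71, 78]
  [67, ∞, 67, 88, 67]
  [68, 59, ∞, 71, 69]
  [60, 59, 60, ∞, 60]
  [68, 59, 85, 71, ∞]
Answer: A* = [[∞, 59, 99, 71, 78], [67, ∞, 67, 88, 67], [68, 59, ∞, 71, 69], [60, 59, 60, ∞, 60], [68, 59, 85, 71, ∞]]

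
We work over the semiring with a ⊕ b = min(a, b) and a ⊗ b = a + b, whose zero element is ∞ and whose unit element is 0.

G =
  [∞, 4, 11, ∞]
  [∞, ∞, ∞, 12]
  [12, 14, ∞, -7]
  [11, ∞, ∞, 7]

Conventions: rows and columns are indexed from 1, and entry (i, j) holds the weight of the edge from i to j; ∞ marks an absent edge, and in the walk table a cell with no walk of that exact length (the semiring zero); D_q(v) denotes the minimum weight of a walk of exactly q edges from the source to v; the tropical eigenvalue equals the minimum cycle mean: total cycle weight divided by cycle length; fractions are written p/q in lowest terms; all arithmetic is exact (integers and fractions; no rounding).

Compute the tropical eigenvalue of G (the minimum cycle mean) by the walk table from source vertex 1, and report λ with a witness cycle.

q=0: [0, ∞, ∞, ∞]
q=1: [∞, 4, 11, ∞]
q=2: [23, 25, ∞, 4]
q=3: [15, 27, 34, 11]
q=4: [22, 19, 26, 18]
Optimal cycle mean attained by: cycle 1->3->4->1, total 11 + (-7) + 11, length 3.
Answer: λ = 5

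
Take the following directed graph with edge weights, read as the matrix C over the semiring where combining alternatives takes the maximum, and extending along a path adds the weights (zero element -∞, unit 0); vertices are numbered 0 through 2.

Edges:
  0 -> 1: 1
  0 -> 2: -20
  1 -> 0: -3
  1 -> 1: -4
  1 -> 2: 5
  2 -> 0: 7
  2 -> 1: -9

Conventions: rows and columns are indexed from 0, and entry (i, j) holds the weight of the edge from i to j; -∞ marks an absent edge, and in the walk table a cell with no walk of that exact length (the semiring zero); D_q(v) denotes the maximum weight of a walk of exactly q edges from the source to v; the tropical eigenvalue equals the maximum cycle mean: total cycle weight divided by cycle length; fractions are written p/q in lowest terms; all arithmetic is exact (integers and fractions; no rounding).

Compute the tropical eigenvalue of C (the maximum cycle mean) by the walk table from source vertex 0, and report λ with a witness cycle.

q=0: [0, -∞, -∞]
q=1: [-∞, 1, -20]
q=2: [-2, -3, 6]
q=3: [13, -1, 2]
Optimal cycle mean attained by: cycle 0->1->2->0, total 1 + 5 + 7, length 3.
Answer: λ = 13/3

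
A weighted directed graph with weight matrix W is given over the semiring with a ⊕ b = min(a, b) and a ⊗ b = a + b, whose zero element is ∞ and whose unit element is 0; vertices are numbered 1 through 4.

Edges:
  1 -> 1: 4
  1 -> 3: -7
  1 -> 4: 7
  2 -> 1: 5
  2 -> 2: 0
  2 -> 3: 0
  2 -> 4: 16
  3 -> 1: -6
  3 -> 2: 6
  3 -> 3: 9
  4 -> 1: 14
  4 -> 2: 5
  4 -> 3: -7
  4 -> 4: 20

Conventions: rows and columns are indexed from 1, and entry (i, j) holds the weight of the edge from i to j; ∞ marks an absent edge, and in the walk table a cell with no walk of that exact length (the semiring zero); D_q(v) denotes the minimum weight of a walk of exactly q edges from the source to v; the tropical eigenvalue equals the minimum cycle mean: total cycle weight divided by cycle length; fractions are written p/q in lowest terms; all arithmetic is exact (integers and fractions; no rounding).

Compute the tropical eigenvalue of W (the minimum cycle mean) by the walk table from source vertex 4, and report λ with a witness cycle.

q=0: [∞, ∞, ∞, 0]
q=1: [14, 5, -7, 20]
q=2: [-13, -1, 2, 21]
q=3: [-9, -1, -20, -6]
q=4: [-26, -14, -16, -2]
Optimal cycle mean attained by: cycle 1->3->1, total (-7) + (-6), length 2.
Answer: λ = -13/2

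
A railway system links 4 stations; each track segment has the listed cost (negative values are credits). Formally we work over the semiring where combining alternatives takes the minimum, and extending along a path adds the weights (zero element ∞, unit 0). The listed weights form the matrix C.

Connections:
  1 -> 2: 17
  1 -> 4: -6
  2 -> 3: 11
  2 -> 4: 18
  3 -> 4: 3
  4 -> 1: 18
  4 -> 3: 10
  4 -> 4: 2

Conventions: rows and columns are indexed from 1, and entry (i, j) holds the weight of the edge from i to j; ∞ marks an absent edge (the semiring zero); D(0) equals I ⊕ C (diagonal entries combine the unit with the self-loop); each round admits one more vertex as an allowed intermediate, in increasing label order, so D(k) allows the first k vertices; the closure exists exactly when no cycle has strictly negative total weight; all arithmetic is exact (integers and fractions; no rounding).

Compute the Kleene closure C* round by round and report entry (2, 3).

D(0):
  [0, 17, ∞, -6]
  [∞, 0, 11, 18]
  [∞, ∞, 0, 3]
  [18, ∞, 10, 0]
D(1):
  [0, 17, ∞, -6]
  [∞, 0, 11, 18]
  [∞, ∞, 0, 3]
  [18, 35, 10, 0]
D(2):
  [0, 17, 28, -6]
  [∞, 0, 11, 18]
  [∞, ∞, 0, 3]
  [18, 35, 10, 0]
D(3):
  [0, 17, 28, -6]
  [∞, 0, 11, 14]
  [∞, ∞, 0, 3]
  [18, 35, 10, 0]
D(4):
  [0, 17, 4, -6]
  [32, 0, 11, 14]
  [21, 38, 0, 3]
  [18, 35, 10, 0]
Answer: C*[2][3] = 11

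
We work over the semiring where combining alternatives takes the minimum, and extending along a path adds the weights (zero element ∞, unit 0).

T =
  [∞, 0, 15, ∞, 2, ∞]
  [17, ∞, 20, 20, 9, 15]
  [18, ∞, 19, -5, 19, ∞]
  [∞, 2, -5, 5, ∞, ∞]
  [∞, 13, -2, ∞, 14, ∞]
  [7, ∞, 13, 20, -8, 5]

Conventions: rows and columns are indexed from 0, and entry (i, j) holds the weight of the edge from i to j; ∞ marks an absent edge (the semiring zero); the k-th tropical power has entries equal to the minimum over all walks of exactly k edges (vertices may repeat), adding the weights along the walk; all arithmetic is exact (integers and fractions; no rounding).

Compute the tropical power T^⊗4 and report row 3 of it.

T^⊗2:
  [17, 15, 0, 10, 9, 15]
  [22, 17, 7, 15, 7, 20]
  [37, -3, -10, 0, 20, ∞]
  [13, 7, 0, -10, 11, 17]
  [16, 27, 12, -7, 17, 28]
  [12, 5, -10, 8, -3, 10]
T^⊗3:
  [18, 12, 5, -5, 7, 20]
  [25, 17, 5, 2, 12, 25]
  [8, 2, -5, -15, 6, 12]
  [18, -8, -15, -5, 9, 22]
  [30, -5, -12, -2, 18, 33]
  [8, 10, -5, -15, 2, 15]
T^⊗4:
  [23, -3, -10, 0, 12, 25]
  [23, 4, -3, 0, 17, 30]
  [13, -13, -20, -10, 4, 17]
  [3, -3, -10, -20, 1, 7]
  [6, 0, -7, -17, 4, 10]
  [13, -13, -20, -10, 7, 20]
Answer: row 3 of T^⊗4 = [3, -3, -10, -20, 1, 7]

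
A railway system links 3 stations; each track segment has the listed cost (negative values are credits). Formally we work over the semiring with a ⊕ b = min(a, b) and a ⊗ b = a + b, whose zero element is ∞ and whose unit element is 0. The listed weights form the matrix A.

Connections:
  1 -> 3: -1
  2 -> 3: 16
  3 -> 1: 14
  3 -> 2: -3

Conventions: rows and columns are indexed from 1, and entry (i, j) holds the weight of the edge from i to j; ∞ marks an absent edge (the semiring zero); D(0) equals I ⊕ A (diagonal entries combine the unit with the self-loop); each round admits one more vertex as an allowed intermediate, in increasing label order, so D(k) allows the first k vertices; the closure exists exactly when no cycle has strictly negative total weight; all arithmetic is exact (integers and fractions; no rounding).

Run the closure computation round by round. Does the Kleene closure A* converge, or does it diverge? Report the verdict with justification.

D(0):
  [0, ∞, -1]
  [∞, 0, 16]
  [14, -3, 0]
D(1):
  [0, ∞, -1]
  [∞, 0, 16]
  [14, -3, 0]
D(2):
  [0, ∞, -1]
  [∞, 0, 16]
  [14, -3, 0]
D(3):
  [0, -4, -1]
  [30, 0, 16]
  [14, -3, 0]
Key observation: every diagonal entry stays at the unit through all rounds, so no improving cycle exists.
Answer: CONVERGES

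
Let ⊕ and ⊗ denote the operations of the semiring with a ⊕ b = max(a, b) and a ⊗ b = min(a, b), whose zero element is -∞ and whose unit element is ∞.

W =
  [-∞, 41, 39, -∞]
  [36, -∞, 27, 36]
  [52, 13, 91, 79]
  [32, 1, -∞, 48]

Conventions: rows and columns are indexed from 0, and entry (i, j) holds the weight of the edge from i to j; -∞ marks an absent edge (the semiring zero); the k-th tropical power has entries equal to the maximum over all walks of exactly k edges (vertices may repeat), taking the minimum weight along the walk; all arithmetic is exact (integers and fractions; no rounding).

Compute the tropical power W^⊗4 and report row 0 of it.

W^⊗2:
  [39, 13, 39, 39]
  [32, 36, 36, 36]
  [52, 41, 91, 79]
  [32, 32, 32, 48]
W^⊗3:
  [39, 39, 39, 39]
  [36, 32, 36, 36]
  [52, 41, 91, 79]
  [32, 32, 32, 48]
W^⊗4:
  [39, 39, 39, 39]
  [36, 36, 36, 36]
  [52, 41, 91, 79]
  [32, 32, 32, 48]
Answer: row 0 of W^⊗4 = [39, 39, 39, 39]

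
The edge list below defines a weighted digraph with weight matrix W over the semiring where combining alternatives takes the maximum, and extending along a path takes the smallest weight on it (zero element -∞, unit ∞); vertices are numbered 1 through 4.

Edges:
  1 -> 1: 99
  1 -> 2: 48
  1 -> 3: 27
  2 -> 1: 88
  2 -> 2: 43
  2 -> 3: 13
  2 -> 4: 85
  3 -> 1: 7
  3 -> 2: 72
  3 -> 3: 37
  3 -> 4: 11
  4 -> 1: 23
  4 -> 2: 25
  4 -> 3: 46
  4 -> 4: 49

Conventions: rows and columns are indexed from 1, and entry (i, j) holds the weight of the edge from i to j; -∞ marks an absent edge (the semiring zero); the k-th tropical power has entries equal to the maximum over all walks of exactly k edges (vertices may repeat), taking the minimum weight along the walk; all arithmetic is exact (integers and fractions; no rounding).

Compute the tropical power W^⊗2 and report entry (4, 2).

W^⊗2:
  [99, 48, 27, 48]
  [88, 48, 46, 49]
  [72, 43, 37, 72]
  [25, 46, 46, 49]
Key observation: the optimum is the walk 4->3->2, with weight 46 min 72 = 46.
Optimal value attained by: walk 4->3->2.
Answer: (W^⊗2)[4][2] = 46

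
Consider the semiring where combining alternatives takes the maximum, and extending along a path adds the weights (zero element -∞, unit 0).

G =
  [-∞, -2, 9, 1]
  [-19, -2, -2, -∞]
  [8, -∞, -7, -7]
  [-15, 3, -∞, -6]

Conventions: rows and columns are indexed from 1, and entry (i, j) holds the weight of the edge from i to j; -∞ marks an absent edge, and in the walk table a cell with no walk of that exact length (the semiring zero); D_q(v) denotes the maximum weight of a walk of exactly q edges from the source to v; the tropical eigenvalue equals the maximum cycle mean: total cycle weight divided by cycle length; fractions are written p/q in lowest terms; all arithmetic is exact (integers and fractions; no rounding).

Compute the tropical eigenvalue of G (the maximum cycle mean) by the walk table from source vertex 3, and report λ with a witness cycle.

q=0: [-∞, -∞, 0, -∞]
q=1: [8, -∞, -7, -7]
q=2: [1, 6, 17, 9]
q=3: [25, 12, 10, 10]
q=4: [18, 23, 34, 26]
Optimal cycle mean attained by: cycle 1->3->1, total 9 + 8, length 2.
Answer: λ = 17/2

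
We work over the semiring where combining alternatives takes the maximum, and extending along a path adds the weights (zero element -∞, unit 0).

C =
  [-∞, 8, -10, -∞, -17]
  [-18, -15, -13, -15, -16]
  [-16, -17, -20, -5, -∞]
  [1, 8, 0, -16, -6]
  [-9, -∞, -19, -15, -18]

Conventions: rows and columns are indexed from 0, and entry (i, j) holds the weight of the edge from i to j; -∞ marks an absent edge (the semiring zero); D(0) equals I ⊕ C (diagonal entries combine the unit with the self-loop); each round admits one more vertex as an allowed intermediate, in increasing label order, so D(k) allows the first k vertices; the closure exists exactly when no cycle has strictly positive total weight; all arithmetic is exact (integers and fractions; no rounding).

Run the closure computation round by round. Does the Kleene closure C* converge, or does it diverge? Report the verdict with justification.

D(0):
  [0, 8, -10, -∞, -17]
  [-18, 0, -13, -15, -16]
  [-16, -17, 0, -5, -∞]
  [1, 8, 0, 0, -6]
  [-9, -∞, -19, -15, 0]
D(1):
  [0, 8, -10, -∞, -17]
  [-18, 0, -13, -15, -16]
  [-16, -8, 0, -5, -33]
  [1, 9, 0, 0, -6]
  [-9, -1, -19, -15, 0]
D(2):
  [0, 8, -5, -7, -8]
  [-18, 0, -13, -15, -16]
  [-16, -8, 0, -5, -24]
  [1, 9, 0, 0, -6]
  [-9, -1, -14, -15, 0]
D(3):
  [0, 8, -5, -7, -8]
  [-18, 0, -13, -15, -16]
  [-16, -8, 0, -5, -24]
  [1, 9, 0, 0, -6]
  [-9, -1, -14, -15, 0]
D(4):
  [0, 8, -5, -7, -8]
  [-14, 0, -13, -15, -16]
  [-4, 4, 0, -5, -11]
  [1, 9, 0, 0, -6]
  [-9, -1, -14, -15, 0]
D(5):
  [0, 8, -5, -7, -8]
  [-14, 0, -13, -15, -16]
  [-4, 4, 0, -5, -11]
  [1, 9, 0, 0, -6]
  [-9, -1, -14, -15, 0]
Key observation: every diagonal entry stays at the unit through all rounds, so no improving cycle exists.
Answer: CONVERGES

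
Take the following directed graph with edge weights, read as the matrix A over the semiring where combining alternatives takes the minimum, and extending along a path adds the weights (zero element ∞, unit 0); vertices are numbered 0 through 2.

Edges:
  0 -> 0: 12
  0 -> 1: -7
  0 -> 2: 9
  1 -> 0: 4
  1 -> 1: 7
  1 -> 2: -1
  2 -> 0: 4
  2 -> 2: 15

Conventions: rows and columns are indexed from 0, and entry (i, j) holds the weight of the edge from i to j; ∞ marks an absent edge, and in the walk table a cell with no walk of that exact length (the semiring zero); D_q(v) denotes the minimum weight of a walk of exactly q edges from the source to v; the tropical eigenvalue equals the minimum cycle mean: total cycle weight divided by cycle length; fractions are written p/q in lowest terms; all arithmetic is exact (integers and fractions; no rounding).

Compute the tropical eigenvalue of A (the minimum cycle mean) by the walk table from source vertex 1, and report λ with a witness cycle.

q=0: [∞, 0, ∞]
q=1: [4, 7, -1]
q=2: [3, -3, 6]
q=3: [1, -4, -4]
Optimal cycle mean attained by: cycle 0->1->0, total (-7) + 4, length 2.
Answer: λ = -3/2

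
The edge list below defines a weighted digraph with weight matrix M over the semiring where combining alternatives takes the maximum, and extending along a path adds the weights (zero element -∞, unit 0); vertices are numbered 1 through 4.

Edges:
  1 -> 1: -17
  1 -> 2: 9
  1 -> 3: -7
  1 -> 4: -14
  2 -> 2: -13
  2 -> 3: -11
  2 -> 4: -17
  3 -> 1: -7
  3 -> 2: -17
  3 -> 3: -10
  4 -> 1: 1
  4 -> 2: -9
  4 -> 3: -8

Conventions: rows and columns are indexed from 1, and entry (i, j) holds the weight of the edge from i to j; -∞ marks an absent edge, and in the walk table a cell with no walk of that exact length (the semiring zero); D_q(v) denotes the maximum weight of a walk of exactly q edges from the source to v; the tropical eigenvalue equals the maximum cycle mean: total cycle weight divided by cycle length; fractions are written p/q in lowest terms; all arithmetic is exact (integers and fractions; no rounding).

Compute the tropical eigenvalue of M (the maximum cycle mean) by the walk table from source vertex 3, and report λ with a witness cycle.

q=0: [-∞, -∞, 0, -∞]
q=1: [-7, -17, -10, -∞]
q=2: [-17, 2, -14, -21]
q=3: [-20, -8, -9, -15]
q=4: [-14, -11, -19, -25]
Optimal cycle mean attained by: cycle 1->2->4->1, total 9 + (-17) + 1, length 3.
Answer: λ = -7/3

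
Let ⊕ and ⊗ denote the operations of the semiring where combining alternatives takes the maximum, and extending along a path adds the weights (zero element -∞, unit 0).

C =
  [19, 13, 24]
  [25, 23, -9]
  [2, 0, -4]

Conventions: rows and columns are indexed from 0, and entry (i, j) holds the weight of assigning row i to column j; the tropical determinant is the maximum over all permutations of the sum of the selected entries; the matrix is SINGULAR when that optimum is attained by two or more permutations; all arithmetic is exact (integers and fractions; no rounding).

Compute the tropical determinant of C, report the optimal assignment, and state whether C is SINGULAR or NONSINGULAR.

σ = (0, 1, 2): 19 + 23 + (-4) = 38
σ = (0, 2, 1): 19 + (-9) + 0 = 10
σ = (1, 0, 2): 13 + 25 + (-4) = 34
σ = (1, 2, 0): 13 + (-9) + 2 = 6
σ = (2, 0, 1): 24 + 25 + 0 = 49
σ = (2, 1, 0): 24 + 23 + 2 = 49
Optimal value attained by: σ = (2, 0, 1).
Answer: det⊕(C) = 49; verdict: SINGULAR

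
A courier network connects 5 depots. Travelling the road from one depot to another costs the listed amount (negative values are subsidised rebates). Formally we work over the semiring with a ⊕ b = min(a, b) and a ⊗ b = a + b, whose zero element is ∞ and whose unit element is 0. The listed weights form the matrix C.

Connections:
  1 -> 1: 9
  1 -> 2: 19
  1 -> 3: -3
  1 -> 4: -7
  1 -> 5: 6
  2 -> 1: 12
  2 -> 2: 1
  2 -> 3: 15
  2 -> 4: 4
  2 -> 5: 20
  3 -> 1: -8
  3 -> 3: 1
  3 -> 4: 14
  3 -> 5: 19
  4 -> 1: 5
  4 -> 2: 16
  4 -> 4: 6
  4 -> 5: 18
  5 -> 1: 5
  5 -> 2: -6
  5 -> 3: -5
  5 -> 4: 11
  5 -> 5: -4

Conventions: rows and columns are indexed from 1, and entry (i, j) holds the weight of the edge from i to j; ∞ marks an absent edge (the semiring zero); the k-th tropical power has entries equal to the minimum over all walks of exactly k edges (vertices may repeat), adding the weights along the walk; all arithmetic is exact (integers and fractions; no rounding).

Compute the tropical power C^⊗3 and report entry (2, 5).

C^⊗2:
  [-11, 0, -2, -1, 2]
  [7, 2, 9, 5, 16]
  [-7, 11, -11, -15, -2]
  [11, 12, 2, -2, 11]
  [-13, -10, -9, -2, -8]
C^⊗3:
  [-10, -4, -14, -18, -5]
  [1, 3, 4, 0, 12]
  [-19, -8, -10, -14, -6]
  [-6, 5, 3, 4, 7]
  [-17, -14, -16, -20, -12]
Key observation: the optimum is the walk 2->5->5->5, with weight 20 + (-4) + (-4) = 12.
Optimal value attained by: walk 2->5->5->5.
Answer: (C^⊗3)[2][5] = 12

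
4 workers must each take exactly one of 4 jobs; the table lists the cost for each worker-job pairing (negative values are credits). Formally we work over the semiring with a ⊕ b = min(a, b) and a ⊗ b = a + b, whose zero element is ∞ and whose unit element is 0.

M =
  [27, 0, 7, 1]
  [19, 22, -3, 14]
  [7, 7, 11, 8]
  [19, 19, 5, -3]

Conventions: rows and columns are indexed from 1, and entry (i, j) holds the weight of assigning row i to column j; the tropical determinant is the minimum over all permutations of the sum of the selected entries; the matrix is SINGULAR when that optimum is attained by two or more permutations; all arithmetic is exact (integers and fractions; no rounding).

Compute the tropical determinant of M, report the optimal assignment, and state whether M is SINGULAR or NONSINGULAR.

σ = (1, 2, 3, 4): 27 + 22 + 11 + (-3) = 57
σ = (1, 2, 4, 3): 27 + 22 + 8 + 5 = 62
σ = (1, 3, 2, 4): 27 + (-3) + 7 + (-3) = 28
σ = (1, 3, 4, 2): 27 + (-3) + 8 + 19 = 51
σ = (1, 4, 2, 3): 27 + 14 + 7 + 5 = 53
σ = (1, 4, 3, 2): 27 + 14 + 11 + 19 = 71
σ = (2, 1, 3, 4): 0 + 19 + 11 + (-3) = 27
σ = (2, 1, 4, 3): 0 + 19 + 8 + 5 = 32
σ = (2, 3, 1, 4): 0 + (-3) + 7 + (-3) = 1
σ = (2, 3, 4, 1): 0 + (-3) + 8 + 19 = 24
σ = (2, 4, 1, 3): 0 + 14 + 7 + 5 = 26
σ = (2, 4, 3, 1): 0 + 14 + 11 + 19 = 44
σ = (3, 1, 2, 4): 7 + 19 + 7 + (-3) = 30
σ = (3, 1, 4, 2): 7 + 19 + 8 + 19 = 53
σ = (3, 2, 1, 4): 7 + 22 + 7 + (-3) = 33
σ = (3, 2, 4, 1): 7 + 22 + 8 + 19 = 56
σ = (3, 4, 1, 2): 7 + 14 + 7 + 19 = 47
σ = (3, 4, 2, 1): 7 + 14 + 7 + 19 = 47
σ = (4, 1, 2, 3): 1 + 19 + 7 + 5 = 32
σ = (4, 1, 3, 2): 1 + 19 + 11 + 19 = 50
σ = (4, 2, 1, 3): 1 + 22 + 7 + 5 = 35
σ = (4, 2, 3, 1): 1 + 22 + 11 + 19 = 53
σ = (4, 3, 1, 2): 1 + (-3) + 7 + 19 = 24
σ = (4, 3, 2, 1): 1 + (-3) + 7 + 19 = 24
Optimal value attained by: σ = (2, 3, 1, 4).
Answer: det⊕(M) = 1; verdict: NONSINGULAR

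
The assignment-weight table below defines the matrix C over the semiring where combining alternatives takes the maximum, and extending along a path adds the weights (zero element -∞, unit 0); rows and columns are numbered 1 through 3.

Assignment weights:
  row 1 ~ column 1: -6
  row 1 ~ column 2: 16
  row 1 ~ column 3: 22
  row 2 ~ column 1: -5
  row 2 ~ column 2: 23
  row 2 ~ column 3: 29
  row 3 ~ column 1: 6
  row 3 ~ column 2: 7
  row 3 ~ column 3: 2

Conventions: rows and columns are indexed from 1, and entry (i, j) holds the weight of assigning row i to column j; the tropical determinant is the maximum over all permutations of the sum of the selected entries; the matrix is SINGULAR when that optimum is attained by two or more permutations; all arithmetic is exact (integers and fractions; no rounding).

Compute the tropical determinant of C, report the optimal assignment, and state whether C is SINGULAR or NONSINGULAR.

σ = (1, 2, 3): (-6) + 23 + 2 = 19
σ = (1, 3, 2): (-6) + 29 + 7 = 30
σ = (2, 1, 3): 16 + (-5) + 2 = 13
σ = (2, 3, 1): 16 + 29 + 6 = 51
σ = (3, 1, 2): 22 + (-5) + 7 = 24
σ = (3, 2, 1): 22 + 23 + 6 = 51
Optimal value attained by: σ = (2, 3, 1).
Answer: det⊕(C) = 51; verdict: SINGULAR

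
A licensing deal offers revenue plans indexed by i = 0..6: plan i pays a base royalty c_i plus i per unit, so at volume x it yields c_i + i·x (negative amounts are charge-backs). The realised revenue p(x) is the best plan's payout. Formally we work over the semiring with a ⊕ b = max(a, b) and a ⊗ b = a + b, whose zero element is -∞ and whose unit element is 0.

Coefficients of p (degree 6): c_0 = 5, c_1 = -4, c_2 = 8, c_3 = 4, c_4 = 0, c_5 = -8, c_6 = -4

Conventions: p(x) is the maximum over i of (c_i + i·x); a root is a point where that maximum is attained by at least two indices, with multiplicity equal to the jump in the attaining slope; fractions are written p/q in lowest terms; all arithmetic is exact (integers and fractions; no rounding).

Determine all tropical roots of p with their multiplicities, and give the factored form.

hull edge (i=0, c=5) to (i=2, c=8): slope 3/2, span 2
hull edge (i=2, c=8) to (i=6, c=-4): slope -3, span 4
Factored form: p(x) = -4 ⊗ (x ⊕ (-3/2)) ⊗ (x ⊕ (-3/2)) ⊗ (x ⊕ 3) ⊗ (x ⊕ 3) ⊗ (x ⊕ 3) ⊗ (x ⊕ 3)
Answer: roots = -3/2 (mult 2), 3 (mult 4)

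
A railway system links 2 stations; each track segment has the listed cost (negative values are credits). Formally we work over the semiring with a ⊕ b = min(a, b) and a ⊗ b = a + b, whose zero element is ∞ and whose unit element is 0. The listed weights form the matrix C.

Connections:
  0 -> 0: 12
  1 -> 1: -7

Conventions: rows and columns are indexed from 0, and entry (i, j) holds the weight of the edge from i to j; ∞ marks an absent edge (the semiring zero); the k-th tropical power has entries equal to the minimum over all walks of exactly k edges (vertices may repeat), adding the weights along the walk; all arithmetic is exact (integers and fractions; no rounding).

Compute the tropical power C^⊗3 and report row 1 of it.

C^⊗2:
  [24, ∞]
  [∞, -14]
C^⊗3:
  [36, ∞]
  [∞, -21]
Answer: row 1 of C^⊗3 = [∞, -21]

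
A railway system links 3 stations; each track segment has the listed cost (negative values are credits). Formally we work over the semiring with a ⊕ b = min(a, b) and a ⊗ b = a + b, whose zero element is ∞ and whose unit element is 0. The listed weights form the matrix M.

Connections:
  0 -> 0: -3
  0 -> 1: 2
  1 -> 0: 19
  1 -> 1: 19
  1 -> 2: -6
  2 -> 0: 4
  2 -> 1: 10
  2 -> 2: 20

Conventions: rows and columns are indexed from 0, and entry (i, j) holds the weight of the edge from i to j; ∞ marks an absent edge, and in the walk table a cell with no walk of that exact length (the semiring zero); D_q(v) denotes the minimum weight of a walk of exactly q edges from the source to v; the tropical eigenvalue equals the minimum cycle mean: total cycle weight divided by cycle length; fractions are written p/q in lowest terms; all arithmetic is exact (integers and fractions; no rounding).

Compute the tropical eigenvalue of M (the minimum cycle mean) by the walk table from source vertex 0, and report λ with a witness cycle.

q=0: [0, ∞, ∞]
q=1: [-3, 2, ∞]
q=2: [-6, -1, -4]
q=3: [-9, -4, -7]
Optimal cycle mean attained by: cycle 0->0, total (-3), length 1.
Answer: λ = -3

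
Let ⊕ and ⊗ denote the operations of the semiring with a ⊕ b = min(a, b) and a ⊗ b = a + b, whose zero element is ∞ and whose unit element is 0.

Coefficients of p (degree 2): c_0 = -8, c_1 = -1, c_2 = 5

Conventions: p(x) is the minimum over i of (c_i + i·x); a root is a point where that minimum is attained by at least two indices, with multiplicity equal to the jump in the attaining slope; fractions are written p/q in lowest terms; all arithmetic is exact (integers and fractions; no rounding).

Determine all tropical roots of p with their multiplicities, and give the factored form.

hull edge (i=0, c=-8) to (i=2, c=5): slope 13/2, span 2
Factored form: p(x) = 5 ⊗ (x ⊕ (-13/2)) ⊗ (x ⊕ (-13/2))
Answer: roots = -13/2 (mult 2)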